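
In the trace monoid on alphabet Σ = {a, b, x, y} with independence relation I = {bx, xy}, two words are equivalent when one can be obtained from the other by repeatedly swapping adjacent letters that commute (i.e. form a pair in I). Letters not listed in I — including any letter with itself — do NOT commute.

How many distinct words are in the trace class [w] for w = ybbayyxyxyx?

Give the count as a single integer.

35

0(y) covers ∅
1(b) covers 0:y
2(b) covers 1:b
3(a) covers 2:b
4(y) covers 3:a
5(y) covers 4:y
6(x) covers 3:a
7(y) covers 5:y
8(x) covers 6:x
9(y) covers 7:y
10(x) covers 8:x
floor of heap: 0:y
completions by unplaced set U, small U first (add the entries for U minus each lowest piece of U):
  |U|=1: {9}:1  {10}:1
  |U|=2: {7,9}:1  {8,10}:1  {9,10}:2
  |U|=3: {5,7,9}:1  {6,8,10}:1  {7,9,10}:3  {8,9,10}:3
  |U|=4: {4,5,7,9}:1  {5,7,9,10}:4  {6,8,9,10}:4  {7,8,9,10}:6
  |U|=5: {4,5,7,9,10}:5  {5,7,8,9,10}:10  {6,7,8,9,10}:10
  |U|=6: {4,5,7,8,9,10}:15  {5,6,7,8,9,10}:20
  |U|=7: {4,5,6,7,8,9,10}:35
  |U|=8: {3,4,5,6,7,8,9,10}:35
  |U|=9: {2,3,4,5,6,7,8,9,10}:35
  start at 0(y): 35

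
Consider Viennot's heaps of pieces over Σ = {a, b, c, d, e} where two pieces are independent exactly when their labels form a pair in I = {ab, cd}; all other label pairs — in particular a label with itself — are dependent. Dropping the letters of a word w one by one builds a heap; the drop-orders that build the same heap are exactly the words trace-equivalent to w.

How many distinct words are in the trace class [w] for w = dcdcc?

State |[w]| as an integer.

#0=d has no predecessor
#1=c has no predecessor
#2=d depends on [0:d]
#3=c depends on [1:c]
#4=c depends on [3:c]
sources: [0:d, 1:c]
N(rest) = Σ N(rest − s) over sources s of rest; N(one piece) = 1:
  size 1 → [2]=1  [4]=1
  size 2 → [0,2]=1  [2,4]=2  [3,4]=1
  size 3 → [0,2,4]=3  [1,3,4]=1  [2,3,4]=3
  first=0(d) contributes 4
  first=1(c) contributes 6
|[w]| = 10

10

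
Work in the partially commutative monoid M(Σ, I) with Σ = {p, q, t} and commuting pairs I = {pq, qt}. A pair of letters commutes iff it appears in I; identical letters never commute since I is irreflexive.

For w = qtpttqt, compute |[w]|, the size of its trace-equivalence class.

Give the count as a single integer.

#0=q has no predecessor
#1=t has no predecessor
#2=p depends on [1:t]
#3=t depends on [2:p]
#4=t depends on [3:t]
#5=q depends on [0:q]
#6=t depends on [4:t]
sources: [0:q, 1:t]
N(rest) = Σ N(rest − s) over sources s of rest; N(one piece) = 1:
  size 1 → [5]=1  [6]=1
  size 2 → [0,5]=1  [4,6]=1  [5,6]=2
  size 3 → [0,5,6]=3  [3,4,6]=1  [4,5,6]=3
  size 4 → [0,4,5,6]=6  [2,3,4,6]=1  [3,4,5,6]=4
  size 5 → [0,3,4,5,6]=10  [1,2,3,4,6]=1  [2,3,4,5,6]=5
  first=0(q) contributes 6
  first=1(t) contributes 15
|[w]| = 21

21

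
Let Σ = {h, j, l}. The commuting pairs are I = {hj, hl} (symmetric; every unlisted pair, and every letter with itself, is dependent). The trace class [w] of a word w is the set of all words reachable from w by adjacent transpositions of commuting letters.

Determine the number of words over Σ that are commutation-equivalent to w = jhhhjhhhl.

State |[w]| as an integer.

#0=j has no predecessor
#1=h has no predecessor
#2=h depends on [1:h]
#3=h depends on [2:h]
#4=j depends on [0:j]
#5=h depends on [3:h]
#6=h depends on [5:h]
#7=h depends on [6:h]
#8=l depends on [4:j]
sources: [0:j, 1:h]
N(rest) = Σ N(rest − s) over sources s of rest; N(one piece) = 1:
  size 1 → [7]=1  [8]=1
  size 2 → [4,8]=1  [6,7]=1  [7,8]=2
  size 3 → [0,4,8]=1  [4,7,8]=3  [5,6,7]=1  [6,7,8]=3
  size 4 → [0,4,7,8]=4  [3,5,6,7]=1  [4,6,7,8]=6  [5,6,7,8]=4
  size 5 → [0,4,6,7,8]=10  [2,3,5,6,7]=1  [3,5,6,7,8]=5  [4,5,6,7,8]=10
  size 6 → [0,4,5,6,7,8]=20  [1,2,3,5,6,7]=1  [2,3,5,6,7,8]=6  [3,4,5,6,7,8]=15
  size 7 → [0,3,4,5,6,7,8]=35  [1,2,3,5,6,7,8]=7  [2,3,4,5,6,7,8]=21
  first=0(j) contributes 28
  first=1(h) contributes 56
|[w]| = 84

84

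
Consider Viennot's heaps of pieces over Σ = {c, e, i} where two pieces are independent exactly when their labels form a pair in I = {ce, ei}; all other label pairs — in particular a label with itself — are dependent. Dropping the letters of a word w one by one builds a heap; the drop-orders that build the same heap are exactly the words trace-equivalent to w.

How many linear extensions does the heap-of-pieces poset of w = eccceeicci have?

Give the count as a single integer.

120

0(e) covers ∅
1(c) covers ∅
2(c) covers 1:c
3(c) covers 2:c
4(e) covers 0:e
5(e) covers 4:e
6(i) covers 3:c
7(c) covers 6:i
8(c) covers 7:c
9(i) covers 8:c
floor of heap: 0:e, 1:c
completions by unplaced set U, small U first (add the entries for U minus each lowest piece of U):
  |U|=1: {5}:1  {9}:1
  |U|=2: {4,5}:1  {5,9}:2  {8,9}:1
  |U|=3: {0,4,5}:1  {4,5,9}:3  {5,8,9}:3  {7,8,9}:1
  |U|=4: {0,4,5,9}:4  {4,5,8,9}:6  {5,7,8,9}:4  {6,7,8,9}:1
  |U|=5: {0,4,5,8,9}:10  {3,6,7,8,9}:1  {4,5,7,8,9}:10  {5,6,7,8,9}:5
  |U|=6: {0,4,5,7,8,9}:20  {2,3,6,7,8,9}:1  {3,5,6,7,8,9}:6  {4,5,6,7,8,9}:15
  |U|=7: {0,4,5,6,7,8,9}:35  {1,2,3,6,7,8,9}:1  {2,3,5,6,7,8,9}:7  {3,4,5,6,7,8,9}:21
  |U|=8: {0,3,4,5,6,7,8,9}:56  {1,2,3,5,6,7,8,9}:8  {2,3,4,5,6,7,8,9}:28
  start at 0(e): 36
  start at 1(c): 84
sum over floor = 120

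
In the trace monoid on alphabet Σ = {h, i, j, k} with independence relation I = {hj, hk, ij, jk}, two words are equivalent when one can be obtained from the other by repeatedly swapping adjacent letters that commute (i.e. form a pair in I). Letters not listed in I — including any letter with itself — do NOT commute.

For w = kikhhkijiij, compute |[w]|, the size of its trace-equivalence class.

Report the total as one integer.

330

drop 0:k onto floor
drop 1:i onto {0:k}
drop 2:k onto {1:i}
drop 3:h onto {1:i}
drop 4:h onto {3:h}
drop 5:k onto {2:k}
drop 6:i onto {4:h, 5:k}
drop 7:j onto floor
drop 8:i onto {6:i}
drop 9:i onto {8:i}
drop 10:j onto {7:j}
ground layer = {0:k, 7:j}
drop-orders for the pieces not yet dropped (sum over which currently-grounded one goes next):
  1 to go: {9} 1  {10} 1
  2 to go: {7,10} 1  {8,9} 1  {9,10} 2
  3 to go: {6,8,9} 1  {7,9,10} 3  {8,9,10} 3
  4 to go: {4,6,8,9} 1  {5,6,8,9} 1  {6,8,9,10} 4  {7,8,9,10} 6
  5 to go: {2,5,6,8,9} 1  {3,4,6,8,9} 1  {4,5,6,8,9} 2  {4,6,8,9,10} 5  {5,6,8,9,10} 5  {6,7,8,9,10} 10
  6 to go: {2,4,5,6,8,9} 3  {2,5,6,8,9,10} 6  {3,4,5,6,8,9} 3  {3,4,6,8,9,10} 6  {4,5,6,8,9,10} 12  {4,6,7,8,9,10} 15  {5,6,7,8,9,10} 15
  7 to go: {2,3,4,5,6,8,9} 6  {2,4,5,6,8,9,10} 21  {2,5,6,7,8,9,10} 21  {3,4,5,6,8,9,10} 21  {3,4,6,7,8,9,10} 21  {4,5,6,7,8,9,10} 42
  8 to go: {1,2,3,4,5,6,8,9} 6  {2,3,4,5,6,8,9,10} 48  {2,4,5,6,7,8,9,10} 84  {3,4,5,6,7,8,9,10} 84
  9 to go: {0,1,2,3,4,5,6,8,9} 6  {1,2,3,4,5,6,8,9,10} 54  {2,3,4,5,6,7,8,9,10} 216
  if 0:k drops first: 270 orders
  if 7:j drops first: 60 orders
heap linearizations: 330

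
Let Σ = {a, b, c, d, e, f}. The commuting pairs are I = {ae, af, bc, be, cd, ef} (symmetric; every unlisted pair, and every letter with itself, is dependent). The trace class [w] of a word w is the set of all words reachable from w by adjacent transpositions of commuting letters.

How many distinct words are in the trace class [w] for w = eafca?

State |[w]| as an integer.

0(e) covers ∅
1(a) covers ∅
2(f) covers ∅
3(c) covers 0:e, 1:a, 2:f
4(a) covers 3:c
floor of heap: 0:e, 1:a, 2:f
completions by unplaced set U, small U first (add the entries for U minus each lowest piece of U):
  |U|=1: {4}:1
  |U|=2: {3,4}:1
  |U|=3: {0,3,4}:1  {1,3,4}:1  {2,3,4}:1
  start at 0(e): 2
  start at 1(a): 2
  start at 2(f): 2
sum over floor = 6

6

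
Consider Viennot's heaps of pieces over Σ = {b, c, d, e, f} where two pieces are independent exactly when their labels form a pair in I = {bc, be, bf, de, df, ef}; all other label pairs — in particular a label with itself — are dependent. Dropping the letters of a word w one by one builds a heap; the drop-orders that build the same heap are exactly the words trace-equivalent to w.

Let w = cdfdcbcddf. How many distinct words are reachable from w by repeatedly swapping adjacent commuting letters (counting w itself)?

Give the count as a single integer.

33

piece 0:c — minimal
piece 1:d rests on {0:c}
piece 2:f rests on {0:c}
piece 3:d rests on {1:d}
piece 4:c rests on {2:f, 3:d}
piece 5:b rests on {3:d}
piece 6:c rests on {4:c}
piece 7:d rests on {5:b, 6:c}
piece 8:d rests on {7:d}
piece 9:f rests on {6:c}
minimal pieces: {0:c}
ways to finish when only these pieces remain (= sum over removing one remaining piece with nothing left below it):
  1 left: {8}→1  {9}→1
  2 left: {7,8}→1  {8,9}→2
  3 left: {5,7,8}→1  {7,8,9}→3
  4 left: {5,7,8,9}→4  {6,7,8,9}→3
  5 left: {4,6,7,8,9}→3  {5,6,7,8,9}→7
  6 left: {2,4,6,7,8,9}→3  {4,5,6,7,8,9}→10
  7 left: {2,4,5,6,7,8,9}→13  {3,4,5,6,7,8,9}→10
  8 left: {1,3,4,5,6,7,8,9}→10  {2,3,4,5,6,7,8,9}→23
  placing 0:c first → 33 extensions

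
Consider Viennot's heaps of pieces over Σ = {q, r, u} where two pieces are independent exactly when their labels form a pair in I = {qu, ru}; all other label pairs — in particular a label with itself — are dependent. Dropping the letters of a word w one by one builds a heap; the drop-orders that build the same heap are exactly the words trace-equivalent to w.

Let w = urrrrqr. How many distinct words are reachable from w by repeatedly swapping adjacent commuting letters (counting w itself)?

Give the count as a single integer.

7

0(u) covers ∅
1(r) covers ∅
2(r) covers 1:r
3(r) covers 2:r
4(r) covers 3:r
5(q) covers 4:r
6(r) covers 5:q
floor of heap: 0:u, 1:r
completions by unplaced set U, small U first (add the entries for U minus each lowest piece of U):
  |U|=1: {0}:1  {6}:1
  |U|=2: {0,6}:2  {5,6}:1
  |U|=3: {0,5,6}:3  {4,5,6}:1
  |U|=4: {0,4,5,6}:4  {3,4,5,6}:1
  |U|=5: {0,3,4,5,6}:5  {2,3,4,5,6}:1
  start at 0(u): 1
  start at 1(r): 6
sum over floor = 7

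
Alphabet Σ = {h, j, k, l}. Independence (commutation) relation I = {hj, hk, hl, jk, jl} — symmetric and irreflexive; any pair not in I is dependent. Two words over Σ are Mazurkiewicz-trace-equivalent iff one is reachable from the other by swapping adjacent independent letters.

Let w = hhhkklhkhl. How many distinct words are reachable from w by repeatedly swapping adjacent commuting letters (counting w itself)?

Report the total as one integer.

252

drop 0:h onto floor
drop 1:h onto {0:h}
drop 2:h onto {1:h}
drop 3:k onto floor
drop 4:k onto {3:k}
drop 5:l onto {4:k}
drop 6:h onto {2:h}
drop 7:k onto {5:l}
drop 8:h onto {6:h}
drop 9:l onto {7:k}
ground layer = {0:h, 3:k}
drop-orders for the pieces not yet dropped (sum over which currently-grounded one goes next):
  1 to go: {8} 1  {9} 1
  2 to go: {6,8} 1  {7,9} 1  {8,9} 2
  3 to go: {2,6,8} 1  {5,7,9} 1  {6,8,9} 3  {7,8,9} 3
  4 to go: {1,2,6,8} 1  {2,6,8,9} 4  {4,5,7,9} 1  {5,7,8,9} 4  {6,7,8,9} 6
  5 to go: {0,1,2,6,8} 1  {1,2,6,8,9} 5  {2,6,7,8,9} 10  {3,4,5,7,9} 1  {4,5,7,8,9} 5  {5,6,7,8,9} 10
  6 to go: {0,1,2,6,8,9} 6  {1,2,6,7,8,9} 15  {2,5,6,7,8,9} 20  {3,4,5,7,8,9} 6  {4,5,6,7,8,9} 15
  7 to go: {0,1,2,6,7,8,9} 21  {1,2,5,6,7,8,9} 35  {2,4,5,6,7,8,9} 35  {3,4,5,6,7,8,9} 21
  8 to go: {0,1,2,5,6,7,8,9} 56  {1,2,4,5,6,7,8,9} 70  {2,3,4,5,6,7,8,9} 56
  if 0:h drops first: 126 orders
  if 3:k drops first: 126 orders
heap linearizations: 252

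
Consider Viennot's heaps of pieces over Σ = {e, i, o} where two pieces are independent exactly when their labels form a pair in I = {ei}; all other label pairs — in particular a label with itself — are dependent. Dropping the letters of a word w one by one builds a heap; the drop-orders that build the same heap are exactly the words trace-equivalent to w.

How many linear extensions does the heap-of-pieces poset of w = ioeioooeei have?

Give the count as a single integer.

drop 0:i onto floor
drop 1:o onto {0:i}
drop 2:e onto {1:o}
drop 3:i onto {1:o}
drop 4:o onto {2:e, 3:i}
drop 5:o onto {4:o}
drop 6:o onto {5:o}
drop 7:e onto {6:o}
drop 8:e onto {7:e}
drop 9:i onto {6:o}
ground layer = {0:i}
drop-orders for the pieces not yet dropped (sum over which currently-grounded one goes next):
  1 to go: {8} 1  {9} 1
  2 to go: {7,8} 1  {8,9} 2
  3 to go: {7,8,9} 3
  4 to go: {6,7,8,9} 3
  5 to go: {5,6,7,8,9} 3
  6 to go: {4,5,6,7,8,9} 3
  7 to go: {2,4,5,6,7,8,9} 3  {3,4,5,6,7,8,9} 3
  8 to go: {2,3,4,5,6,7,8,9} 6
  if 0:i drops first: 6 orders

6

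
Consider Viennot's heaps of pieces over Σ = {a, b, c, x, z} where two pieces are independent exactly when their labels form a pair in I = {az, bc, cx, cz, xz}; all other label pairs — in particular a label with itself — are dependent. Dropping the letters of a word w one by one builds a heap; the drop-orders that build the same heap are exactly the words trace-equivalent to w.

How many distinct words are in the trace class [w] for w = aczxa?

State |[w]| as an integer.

drop 0:a onto floor
drop 1:c onto {0:a}
drop 2:z onto floor
drop 3:x onto {0:a}
drop 4:a onto {1:c, 3:x}
ground layer = {0:a, 2:z}
drop-orders for the pieces not yet dropped (sum over which currently-grounded one goes next):
  1 to go: {2} 1  {4} 1
  2 to go: {1,4} 1  {2,4} 2  {3,4} 1
  3 to go: {1,2,4} 3  {1,3,4} 2  {2,3,4} 3
  if 0:a drops first: 8 orders
  if 2:z drops first: 2 orders
heap linearizations: 10

10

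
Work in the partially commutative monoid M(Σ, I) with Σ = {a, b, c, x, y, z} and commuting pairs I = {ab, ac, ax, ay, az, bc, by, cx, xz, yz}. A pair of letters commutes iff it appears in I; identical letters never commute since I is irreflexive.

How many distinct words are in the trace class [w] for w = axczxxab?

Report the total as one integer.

piece 0:a — minimal
piece 1:x — minimal
piece 2:c — minimal
piece 3:z rests on {2:c}
piece 4:x rests on {1:x}
piece 5:x rests on {4:x}
piece 6:a rests on {0:a}
piece 7:b rests on {3:z, 5:x}
minimal pieces: {0:a, 1:x, 2:c}
ways to finish when only these pieces remain (= sum over removing one remaining piece with nothing left below it):
  1 left: {6}→1  {7}→1
  2 left: {0,6}→1  {3,7}→1  {5,7}→1  {6,7}→2
  3 left: {0,6,7}→3  {2,3,7}→1  {3,5,7}→2  {3,6,7}→3  {4,5,7}→1  {5,6,7}→3
  4 left: {0,3,6,7}→6  {0,5,6,7}→6  {1,4,5,7}→1  {2,3,5,7}→3  {2,3,6,7}→4  {3,4,5,7}→3  {3,5,6,7}→8  {4,5,6,7}→4
  5 left: {0,2,3,6,7}→10  {0,3,5,6,7}→20  {0,4,5,6,7}→10  {1,3,4,5,7}→4  {1,4,5,6,7}→5  {2,3,4,5,7}→6  {2,3,5,6,7}→15  {3,4,5,6,7}→15
  6 left: {0,1,4,5,6,7}→15  {0,2,3,5,6,7}→45  {0,3,4,5,6,7}→45  {1,2,3,4,5,7}→10  {1,3,4,5,6,7}→24  {2,3,4,5,6,7}→36
  placing 0:a first → 70 extensions
  placing 1:x first → 126 extensions
  placing 2:c first → 84 extensions
total linear extensions = 280

280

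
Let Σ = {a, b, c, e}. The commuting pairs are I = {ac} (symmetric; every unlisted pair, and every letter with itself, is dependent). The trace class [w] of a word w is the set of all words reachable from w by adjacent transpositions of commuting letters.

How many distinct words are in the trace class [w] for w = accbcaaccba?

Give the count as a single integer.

30

0(a) covers ∅
1(c) covers ∅
2(c) covers 1:c
3(b) covers 0:a, 2:c
4(c) covers 3:b
5(a) covers 3:b
6(a) covers 5:a
7(c) covers 4:c
8(c) covers 7:c
9(b) covers 6:a, 8:c
10(a) covers 9:b
floor of heap: 0:a, 1:c
completions by unplaced set U, small U first (add the entries for U minus each lowest piece of U):
  |U|=1: {10}:1
  |U|=2: {9,10}:1
  |U|=3: {6,9,10}:1  {8,9,10}:1
  |U|=4: {5,6,9,10}:1  {6,8,9,10}:2  {7,8,9,10}:1
  |U|=5: {4,7,8,9,10}:1  {5,6,8,9,10}:3  {6,7,8,9,10}:3
  |U|=6: {4,6,7,8,9,10}:4  {5,6,7,8,9,10}:6
  |U|=7: {4,5,6,7,8,9,10}:10
  |U|=8: {3,4,5,6,7,8,9,10}:10
  |U|=9: {0,3,4,5,6,7,8,9,10}:10  {2,3,4,5,6,7,8,9,10}:10
  start at 0(a): 10
  start at 1(c): 20
sum over floor = 30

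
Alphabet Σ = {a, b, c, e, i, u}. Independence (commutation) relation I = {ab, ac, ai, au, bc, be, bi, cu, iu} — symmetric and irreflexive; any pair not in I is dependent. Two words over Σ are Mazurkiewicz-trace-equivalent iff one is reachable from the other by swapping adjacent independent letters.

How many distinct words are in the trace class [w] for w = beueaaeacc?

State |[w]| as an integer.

6

piece 0:b — minimal
piece 1:e — minimal
piece 2:u rests on {0:b, 1:e}
piece 3:e rests on {2:u}
piece 4:a rests on {3:e}
piece 5:a rests on {4:a}
piece 6:e rests on {5:a}
piece 7:a rests on {6:e}
piece 8:c rests on {6:e}
piece 9:c rests on {8:c}
minimal pieces: {0:b, 1:e}
ways to finish when only these pieces remain (= sum over removing one remaining piece with nothing left below it):
  1 left: {7}→1  {9}→1
  2 left: {7,9}→2  {8,9}→1
  3 left: {7,8,9}→3
  4 left: {6,7,8,9}→3
  5 left: {5,6,7,8,9}→3
  6 left: {4,5,6,7,8,9}→3
  7 left: {3,4,5,6,7,8,9}→3
  8 left: {2,3,4,5,6,7,8,9}→3
  placing 0:b first → 3 extensions
  placing 1:e first → 3 extensions
total linear extensions = 6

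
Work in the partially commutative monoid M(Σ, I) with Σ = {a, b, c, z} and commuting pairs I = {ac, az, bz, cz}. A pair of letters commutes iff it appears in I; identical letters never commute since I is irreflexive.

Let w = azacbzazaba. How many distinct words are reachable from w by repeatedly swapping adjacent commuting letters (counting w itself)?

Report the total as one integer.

piece 0:a — minimal
piece 1:z — minimal
piece 2:a rests on {0:a}
piece 3:c — minimal
piece 4:b rests on {2:a, 3:c}
piece 5:z rests on {1:z}
piece 6:a rests on {4:b}
piece 7:z rests on {5:z}
piece 8:a rests on {6:a}
piece 9:b rests on {8:a}
piece 10:a rests on {9:b}
minimal pieces: {0:a, 1:z, 3:c}
ways to finish when only these pieces remain (= sum over removing one remaining piece with nothing left below it):
  1 left: {7}→1  {10}→1
  2 left: {5,7}→1  {7,10}→2  {9,10}→1
  3 left: {1,5,7}→1  {5,7,10}→3  {7,9,10}→3  {8,9,10}→1
  4 left: {1,5,7,10}→4  {5,7,9,10}→6  {6,8,9,10}→1  {7,8,9,10}→4
  5 left: {1,5,7,9,10}→10  {4,6,8,9,10}→1  {5,7,8,9,10}→10  {6,7,8,9,10}→5
  6 left: {1,5,7,8,9,10}→20  {2,4,6,8,9,10}→1  {3,4,6,8,9,10}→1  {4,6,7,8,9,10}→6  {5,6,7,8,9,10}→15
  7 left: {0,2,4,6,8,9,10}→1  {1,5,6,7,8,9,10}→35  {2,3,4,6,8,9,10}→2  {2,4,6,7,8,9,10}→7  {3,4,6,7,8,9,10}→7  {4,5,6,7,8,9,10}→21
  8 left: {0,2,3,4,6,8,9,10}→3  {0,2,4,6,7,8,9,10}→8  {1,4,5,6,7,8,9,10}→56  {2,3,4,6,7,8,9,10}→16  {2,4,5,6,7,8,9,10}→28  {3,4,5,6,7,8,9,10}→28
  9 left: {0,2,3,4,6,7,8,9,10}→27  {0,2,4,5,6,7,8,9,10}→36  {1,2,4,5,6,7,8,9,10}→84  {1,3,4,5,6,7,8,9,10}→84  {2,3,4,5,6,7,8,9,10}→72
  placing 0:a first → 240 extensions
  placing 1:z first → 135 extensions
  placing 3:c first → 120 extensions
total linear extensions = 495

495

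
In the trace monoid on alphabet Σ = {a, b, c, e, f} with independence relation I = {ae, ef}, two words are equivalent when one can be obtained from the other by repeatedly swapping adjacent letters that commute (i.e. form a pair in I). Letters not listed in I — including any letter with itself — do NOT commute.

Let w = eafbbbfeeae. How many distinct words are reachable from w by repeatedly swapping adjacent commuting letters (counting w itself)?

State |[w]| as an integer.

30

0(e) covers ∅
1(a) covers ∅
2(f) covers 1:a
3(b) covers 0:e, 2:f
4(b) covers 3:b
5(b) covers 4:b
6(f) covers 5:b
7(e) covers 5:b
8(e) covers 7:e
9(a) covers 6:f
10(e) covers 8:e
floor of heap: 0:e, 1:a
completions by unplaced set U, small U first (add the entries for U minus each lowest piece of U):
  |U|=1: {9}:1  {10}:1
  |U|=2: {6,9}:1  {8,10}:1  {9,10}:2
  |U|=3: {6,9,10}:3  {7,8,10}:1  {8,9,10}:3
  |U|=4: {6,8,9,10}:6  {7,8,9,10}:4
  |U|=5: {6,7,8,9,10}:10
  |U|=6: {5,6,7,8,9,10}:10
  |U|=7: {4,5,6,7,8,9,10}:10
  |U|=8: {3,4,5,6,7,8,9,10}:10
  |U|=9: {0,3,4,5,6,7,8,9,10}:10  {2,3,4,5,6,7,8,9,10}:10
  start at 0(e): 10
  start at 1(a): 20
sum over floor = 30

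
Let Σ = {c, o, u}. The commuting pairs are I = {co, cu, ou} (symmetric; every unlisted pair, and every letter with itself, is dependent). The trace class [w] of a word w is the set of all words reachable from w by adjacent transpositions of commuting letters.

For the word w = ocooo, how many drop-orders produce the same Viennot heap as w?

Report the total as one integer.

piece 0:o — minimal
piece 1:c — minimal
piece 2:o rests on {0:o}
piece 3:o rests on {2:o}
piece 4:o rests on {3:o}
minimal pieces: {0:o, 1:c}
ways to finish when only these pieces remain (= sum over removing one remaining piece with nothing left below it):
  1 left: {1}→1  {4}→1
  2 left: {1,4}→2  {3,4}→1
  3 left: {1,3,4}→3  {2,3,4}→1
  placing 0:o first → 4 extensions
  placing 1:c first → 1 extensions
total linear extensions = 5

5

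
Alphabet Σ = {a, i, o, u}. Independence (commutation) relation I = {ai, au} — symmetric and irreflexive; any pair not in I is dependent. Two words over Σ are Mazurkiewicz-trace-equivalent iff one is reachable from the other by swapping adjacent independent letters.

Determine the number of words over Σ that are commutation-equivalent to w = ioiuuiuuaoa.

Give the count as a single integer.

7

piece 0:i — minimal
piece 1:o rests on {0:i}
piece 2:i rests on {1:o}
piece 3:u rests on {2:i}
piece 4:u rests on {3:u}
piece 5:i rests on {4:u}
piece 6:u rests on {5:i}
piece 7:u rests on {6:u}
piece 8:a rests on {1:o}
piece 9:o rests on {7:u, 8:a}
piece 10:a rests on {9:o}
minimal pieces: {0:i}
ways to finish when only these pieces remain (= sum over removing one remaining piece with nothing left below it):
  1 left: {10}→1
  2 left: {9,10}→1
  3 left: {7,9,10}→1  {8,9,10}→1
  4 left: {6,7,9,10}→1  {7,8,9,10}→2
  5 left: {5,6,7,9,10}→1  {6,7,8,9,10}→3
  6 left: {4,5,6,7,9,10}→1  {5,6,7,8,9,10}→4
  7 left: {3,4,5,6,7,9,10}→1  {4,5,6,7,8,9,10}→5
  8 left: {2,3,4,5,6,7,9,10}→1  {3,4,5,6,7,8,9,10}→6
  9 left: {2,3,4,5,6,7,8,9,10}→7
  placing 0:i first → 7 extensions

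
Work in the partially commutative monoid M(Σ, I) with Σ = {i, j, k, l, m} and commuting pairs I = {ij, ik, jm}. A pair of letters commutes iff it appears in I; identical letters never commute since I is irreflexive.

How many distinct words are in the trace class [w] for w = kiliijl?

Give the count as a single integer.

#0=k has no predecessor
#1=i has no predecessor
#2=l depends on [0:k, 1:i]
#3=i depends on [2:l]
#4=i depends on [3:i]
#5=j depends on [2:l]
#6=l depends on [4:i, 5:j]
sources: [0:k, 1:i]
N(rest) = Σ N(rest − s) over sources s of rest; N(one piece) = 1:
  size 1 → [6]=1
  size 2 → [4,6]=1  [5,6]=1
  size 3 → [3,4,6]=1  [4,5,6]=2
  size 4 → [3,4,5,6]=3
  size 5 → [2,3,4,5,6]=3
  first=0(k) contributes 3
  first=1(i) contributes 3
|[w]| = 6

6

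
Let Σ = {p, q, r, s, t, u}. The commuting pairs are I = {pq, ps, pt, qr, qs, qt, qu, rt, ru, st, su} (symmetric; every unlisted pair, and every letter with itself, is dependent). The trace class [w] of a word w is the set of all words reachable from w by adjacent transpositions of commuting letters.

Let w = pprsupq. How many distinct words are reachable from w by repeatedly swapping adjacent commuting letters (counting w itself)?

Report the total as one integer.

35

0(p) covers ∅
1(p) covers 0:p
2(r) covers 1:p
3(s) covers 2:r
4(u) covers 1:p
5(p) covers 2:r, 4:u
6(q) covers ∅
floor of heap: 0:p, 6:q
completions by unplaced set U, small U first (add the entries for U minus each lowest piece of U):
  |U|=1: {3}:1  {5}:1  {6}:1
  |U|=2: {3,5}:2  {3,6}:2  {4,5}:1  {5,6}:2
  |U|=3: {2,3,5}:2  {3,4,5}:3  {3,5,6}:6  {4,5,6}:3
  |U|=4: {2,3,4,5}:5  {2,3,5,6}:8  {3,4,5,6}:12
  |U|=5: {1,2,3,4,5}:5  {2,3,4,5,6}:25
  start at 0(p): 30
  start at 6(q): 5
sum over floor = 35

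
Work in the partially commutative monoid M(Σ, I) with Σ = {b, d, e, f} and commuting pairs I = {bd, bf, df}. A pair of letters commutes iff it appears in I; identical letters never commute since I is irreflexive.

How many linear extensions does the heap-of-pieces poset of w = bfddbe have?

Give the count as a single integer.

0(b) covers ∅
1(f) covers ∅
2(d) covers ∅
3(d) covers 2:d
4(b) covers 0:b
5(e) covers 1:f, 3:d, 4:b
floor of heap: 0:b, 1:f, 2:d
completions by unplaced set U, small U first (add the entries for U minus each lowest piece of U):
  |U|=1: {5}:1
  |U|=2: {1,5}:1  {3,5}:1  {4,5}:1
  |U|=3: {0,4,5}:1  {1,3,5}:2  {1,4,5}:2  {2,3,5}:1  {3,4,5}:2
  |U|=4: {0,1,4,5}:3  {0,3,4,5}:3  {1,2,3,5}:3  {1,3,4,5}:6  {2,3,4,5}:3
  start at 0(b): 12
  start at 1(f): 6
  start at 2(d): 12
sum over floor = 30

30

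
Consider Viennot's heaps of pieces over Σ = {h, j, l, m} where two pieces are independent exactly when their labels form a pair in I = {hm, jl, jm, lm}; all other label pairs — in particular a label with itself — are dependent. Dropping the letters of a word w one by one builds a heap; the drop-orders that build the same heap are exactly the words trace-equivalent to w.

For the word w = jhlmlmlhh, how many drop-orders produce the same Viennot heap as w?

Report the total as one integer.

36

piece 0:j — minimal
piece 1:h rests on {0:j}
piece 2:l rests on {1:h}
piece 3:m — minimal
piece 4:l rests on {2:l}
piece 5:m rests on {3:m}
piece 6:l rests on {4:l}
piece 7:h rests on {6:l}
piece 8:h rests on {7:h}
minimal pieces: {0:j, 3:m}
ways to finish when only these pieces remain (= sum over removing one remaining piece with nothing left below it):
  1 left: {5}→1  {8}→1
  2 left: {3,5}→1  {5,8}→2  {7,8}→1
  3 left: {3,5,8}→3  {5,7,8}→3  {6,7,8}→1
  4 left: {3,5,7,8}→6  {4,6,7,8}→1  {5,6,7,8}→4
  5 left: {2,4,6,7,8}→1  {3,5,6,7,8}→10  {4,5,6,7,8}→5
  6 left: {1,2,4,6,7,8}→1  {2,4,5,6,7,8}→6  {3,4,5,6,7,8}→15
  7 left: {0,1,2,4,6,7,8}→1  {1,2,4,5,6,7,8}→7  {2,3,4,5,6,7,8}→21
  placing 0:j first → 28 extensions
  placing 3:m first → 8 extensions
total linear extensions = 36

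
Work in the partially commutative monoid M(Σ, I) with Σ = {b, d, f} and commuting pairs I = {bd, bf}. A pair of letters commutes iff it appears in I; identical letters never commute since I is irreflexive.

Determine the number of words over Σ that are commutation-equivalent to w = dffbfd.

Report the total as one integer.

drop 0:d onto floor
drop 1:f onto {0:d}
drop 2:f onto {1:f}
drop 3:b onto floor
drop 4:f onto {2:f}
drop 5:d onto {4:f}
ground layer = {0:d, 3:b}
drop-orders for the pieces not yet dropped (sum over which currently-grounded one goes next):
  1 to go: {3} 1  {5} 1
  2 to go: {3,5} 2  {4,5} 1
  3 to go: {2,4,5} 1  {3,4,5} 3
  4 to go: {1,2,4,5} 1  {2,3,4,5} 4
  if 0:d drops first: 5 orders
  if 3:b drops first: 1 orders
heap linearizations: 6

6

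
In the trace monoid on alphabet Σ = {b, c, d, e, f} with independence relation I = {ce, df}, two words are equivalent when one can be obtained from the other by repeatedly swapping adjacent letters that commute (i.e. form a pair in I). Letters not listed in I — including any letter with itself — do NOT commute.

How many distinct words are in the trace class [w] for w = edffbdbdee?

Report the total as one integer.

3

drop 0:e onto floor
drop 1:d onto {0:e}
drop 2:f onto {0:e}
drop 3:f onto {2:f}
drop 4:b onto {1:d, 3:f}
drop 5:d onto {4:b}
drop 6:b onto {5:d}
drop 7:d onto {6:b}
drop 8:e onto {7:d}
drop 9:e onto {8:e}
ground layer = {0:e}
drop-orders for the pieces not yet dropped (sum over which currently-grounded one goes next):
  1 to go: {9} 1
  2 to go: {8,9} 1
  3 to go: {7,8,9} 1
  4 to go: {6,7,8,9} 1
  5 to go: {5,6,7,8,9} 1
  6 to go: {4,5,6,7,8,9} 1
  7 to go: {1,4,5,6,7,8,9} 1  {3,4,5,6,7,8,9} 1
  8 to go: {1,3,4,5,6,7,8,9} 2  {2,3,4,5,6,7,8,9} 1
  if 0:e drops first: 3 orders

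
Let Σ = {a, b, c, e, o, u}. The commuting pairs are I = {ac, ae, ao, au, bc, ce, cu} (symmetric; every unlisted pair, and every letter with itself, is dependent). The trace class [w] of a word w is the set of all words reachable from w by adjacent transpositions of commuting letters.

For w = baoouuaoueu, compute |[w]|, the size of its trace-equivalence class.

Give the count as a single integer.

#0=b has no predecessor
#1=a depends on [0:b]
#2=o depends on [0:b]
#3=o depends on [2:o]
#4=u depends on [3:o]
#5=u depends on [4:u]
#6=a depends on [1:a]
#7=o depends on [5:u]
#8=u depends on [7:o]
#9=e depends on [8:u]
#10=u depends on [9:e]
sources: [0:b]
N(rest) = Σ N(rest − s) over sources s of rest; N(one piece) = 1:
  size 1 → [6]=1  [10]=1
  size 2 → [1,6]=1  [6,10]=2  [9,10]=1
  size 3 → [1,6,10]=3  [6,9,10]=3  [8,9,10]=1
  size 4 → [1,6,9,10]=6  [6,8,9,10]=4  [7,8,9,10]=1
  size 5 → [1,6,8,9,10]=10  [5,7,8,9,10]=1  [6,7,8,9,10]=5
  size 6 → [1,6,7,8,9,10]=15  [4,5,7,8,9,10]=1  [5,6,7,8,9,10]=6
  size 7 → [1,5,6,7,8,9,10]=21  [3,4,5,7,8,9,10]=1  [4,5,6,7,8,9,10]=7
  size 8 → [1,4,5,6,7,8,9,10]=28  [2,3,4,5,7,8,9,10]=1  [3,4,5,6,7,8,9,10]=8
  size 9 → [1,3,4,5,6,7,8,9,10]=36  [2,3,4,5,6,7,8,9,10]=9
  first=0(b) contributes 45

45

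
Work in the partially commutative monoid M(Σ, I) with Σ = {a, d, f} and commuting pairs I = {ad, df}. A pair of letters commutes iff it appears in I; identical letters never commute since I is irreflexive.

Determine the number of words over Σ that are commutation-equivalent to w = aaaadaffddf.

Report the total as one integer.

0(a) covers ∅
1(a) covers 0:a
2(a) covers 1:a
3(a) covers 2:a
4(d) covers ∅
5(a) covers 3:a
6(f) covers 5:a
7(f) covers 6:f
8(d) covers 4:d
9(d) covers 8:d
10(f) covers 7:f
floor of heap: 0:a, 4:d
completions by unplaced set U, small U first (add the entries for U minus each lowest piece of U):
  |U|=1: {9}:1  {10}:1
  |U|=2: {7,10}:1  {8,9}:1  {9,10}:2
  |U|=3: {4,8,9}:1  {6,7,10}:1  {7,9,10}:3  {8,9,10}:3
  |U|=4: {4,8,9,10}:4  {5,6,7,10}:1  {6,7,9,10}:4  {7,8,9,10}:6
  |U|=5: {3,5,6,7,10}:1  {4,7,8,9,10}:10  {5,6,7,9,10}:5  {6,7,8,9,10}:10
  |U|=6: {2,3,5,6,7,10}:1  {3,5,6,7,9,10}:6  {4,6,7,8,9,10}:20  {5,6,7,8,9,10}:15
  |U|=7: {1,2,3,5,6,7,10}:1  {2,3,5,6,7,9,10}:7  {3,5,6,7,8,9,10}:21  {4,5,6,7,8,9,10}:35
  |U|=8: {0,1,2,3,5,6,7,10}:1  {1,2,3,5,6,7,9,10}:8  {2,3,5,6,7,8,9,10}:28  {3,4,5,6,7,8,9,10}:56
  |U|=9: {0,1,2,3,5,6,7,9,10}:9  {1,2,3,5,6,7,8,9,10}:36  {2,3,4,5,6,7,8,9,10}:84
  start at 0(a): 120
  start at 4(d): 45
sum over floor = 165

165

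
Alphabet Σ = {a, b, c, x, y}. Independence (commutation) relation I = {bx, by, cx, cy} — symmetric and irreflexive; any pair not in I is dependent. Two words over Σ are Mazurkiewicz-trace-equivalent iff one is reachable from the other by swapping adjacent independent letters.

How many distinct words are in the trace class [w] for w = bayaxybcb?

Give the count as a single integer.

10

#0=b has no predecessor
#1=a depends on [0:b]
#2=y depends on [1:a]
#3=a depends on [2:y]
#4=x depends on [3:a]
#5=y depends on [4:x]
#6=b depends on [3:a]
#7=c depends on [6:b]
#8=b depends on [7:c]
sources: [0:b]
N(rest) = Σ N(rest − s) over sources s of rest; N(one piece) = 1:
  size 1 → [5]=1  [8]=1
  size 2 → [4,5]=1  [5,8]=2  [7,8]=1
  size 3 → [4,5,8]=3  [5,7,8]=3  [6,7,8]=1
  size 4 → [4,5,7,8]=6  [5,6,7,8]=4
  size 5 → [4,5,6,7,8]=10
  size 6 → [3,4,5,6,7,8]=10
  size 7 → [2,3,4,5,6,7,8]=10
  first=0(b) contributes 10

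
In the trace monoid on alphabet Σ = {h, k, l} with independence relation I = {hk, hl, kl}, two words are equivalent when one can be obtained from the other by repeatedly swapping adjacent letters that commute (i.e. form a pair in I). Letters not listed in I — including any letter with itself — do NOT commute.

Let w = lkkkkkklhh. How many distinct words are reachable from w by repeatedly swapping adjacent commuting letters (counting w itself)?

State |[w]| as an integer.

1260

0(l) covers ∅
1(k) covers ∅
2(k) covers 1:k
3(k) covers 2:k
4(k) covers 3:k
5(k) covers 4:k
6(k) covers 5:k
7(l) covers 0:l
8(h) covers ∅
9(h) covers 8:h
floor of heap: 0:l, 1:k, 8:h
completions by unplaced set U, small U first (add the entries for U minus each lowest piece of U):
  |U|=1: {6}:1  {7}:1  {9}:1
  |U|=2: {0,7}:1  {5,6}:1  {6,7}:2  {6,9}:2  {7,9}:2  {8,9}:1
  |U|=3: {0,6,7}:3  {0,7,9}:3  {4,5,6}:1  {5,6,7}:3  {5,6,9}:3  {6,7,9}:6  {6,8,9}:3  {7,8,9}:3
  |U|=4: {0,5,6,7}:6  {0,6,7,9}:12  {0,7,8,9}:6  {3,4,5,6}:1  {4,5,6,7}:4  {4,5,6,9}:4  {5,6,7,9}:12  {5,6,8,9}:6  {6,7,8,9}:12
  |U|=5: {0,4,5,6,7}:10  {0,5,6,7,9}:30  {0,6,7,8,9}:30  {2,3,4,5,6}:1  {3,4,5,6,7}:5  {3,4,5,6,9}:5  {4,5,6,7,9}:20  {4,5,6,8,9}:10  {5,6,7,8,9}:30
  |U|=6: {0,3,4,5,6,7}:15  {0,4,5,6,7,9}:60  {0,5,6,7,8,9}:90  {1,2,3,4,5,6}:1  {2,3,4,5,6,7}:6  {2,3,4,5,6,9}:6  {3,4,5,6,7,9}:30  {3,4,5,6,8,9}:15  {4,5,6,7,8,9}:60
  |U|=7: {0,2,3,4,5,6,7}:21  {0,3,4,5,6,7,9}:105  {0,4,5,6,7,8,9}:210  {1,2,3,4,5,6,7}:7  {1,2,3,4,5,6,9}:7  {2,3,4,5,6,7,9}:42  {2,3,4,5,6,8,9}:21  {3,4,5,6,7,8,9}:105
  |U|=8: {0,1,2,3,4,5,6,7}:28  {0,2,3,4,5,6,7,9}:168  {0,3,4,5,6,7,8,9}:420  {1,2,3,4,5,6,7,9}:56  {1,2,3,4,5,6,8,9}:28  {2,3,4,5,6,7,8,9}:168
  start at 0(l): 252
  start at 1(k): 756
  start at 8(h): 252
sum over floor = 1260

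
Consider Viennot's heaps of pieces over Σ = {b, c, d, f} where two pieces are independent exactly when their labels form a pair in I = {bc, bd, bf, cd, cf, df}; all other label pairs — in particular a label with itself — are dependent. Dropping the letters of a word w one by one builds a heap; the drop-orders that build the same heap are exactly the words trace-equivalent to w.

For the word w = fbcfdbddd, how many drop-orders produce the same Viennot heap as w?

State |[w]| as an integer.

3780

#0=f has no predecessor
#1=b has no predecessor
#2=c has no predecessor
#3=f depends on [0:f]
#4=d has no predecessor
#5=b depends on [1:b]
#6=d depends on [4:d]
#7=d depends on [6:d]
#8=d depends on [7:d]
sources: [0:f, 1:b, 2:c, 4:d]
N(rest) = Σ N(rest − s) over sources s of rest; N(one piece) = 1:
  size 1 → [2]=1  [3]=1  [5]=1  [8]=1
  size 2 → [0,3]=1  [1,5]=1  [2,3]=2  [2,5]=2  [2,8]=2  [3,5]=2  [3,8]=2  [5,8]=2  [7,8]=1
  size 3 → [0,2,3]=3  [0,3,5]=3  [0,3,8]=3  [1,2,5]=3  [1,3,5]=3  [1,5,8]=3  [2,3,5]=6  [2,3,8]=6  [2,5,8]=6  [2,7,8]=3  [3,5,8]=6  [3,7,8]=3  [5,7,8]=3  [6,7,8]=1
  size 4 → [0,1,3,5]=6  [0,2,3,5]=12  [0,2,3,8]=12  [0,3,5,8]=12  [0,3,7,8]=6  [1,2,3,5]=12  [1,2,5,8]=12  [1,3,5,8]=12  [1,5,7,8]=6  [2,3,5,8]=24  [2,3,7,8]=12  [2,5,7,8]=12  [2,6,7,8]=4  [3,5,7,8]=12  [3,6,7,8]=4  [4,6,7,8]=1  [5,6,7,8]=4
  size 5 → [0,1,2,3,5]=30  [0,1,3,5,8]=30  [0,2,3,5,8]=60  [0,2,3,7,8]=30  [0,3,5,7,8]=30  [0,3,6,7,8]=10  [1,2,3,5,8]=60  [1,2,5,7,8]=30  [1,3,5,7,8]=30  [1,5,6,7,8]=10  [2,3,5,7,8]=60  [2,3,6,7,8]=20  [2,4,6,7,8]=5  [2,5,6,7,8]=20  [3,4,6,7,8]=5  [3,5,6,7,8]=20  [4,5,6,7,8]=5
  size 6 → [0,1,2,3,5,8]=180  [0,1,3,5,7,8]=90  [0,2,3,5,7,8]=180  [0,2,3,6,7,8]=60  [0,3,4,6,7,8]=15  [0,3,5,6,7,8]=60  [1,2,3,5,7,8]=180  [1,2,5,6,7,8]=60  [1,3,5,6,7,8]=60  [1,4,5,6,7,8]=15  [2,3,4,6,7,8]=30  [2,3,5,6,7,8]=120  [2,4,5,6,7,8]=30  [3,4,5,6,7,8]=30
  size 7 → [0,1,2,3,5,7,8]=630  [0,1,3,5,6,7,8]=210  [0,2,3,4,6,7,8]=105  [0,2,3,5,6,7,8]=420  [0,3,4,5,6,7,8]=105  [1,2,3,5,6,7,8]=420  [1,2,4,5,6,7,8]=105  [1,3,4,5,6,7,8]=105  [2,3,4,5,6,7,8]=210
  first=0(f) contributes 840
  first=1(b) contributes 840
  first=2(c) contributes 420
  first=4(d) contributes 1680
|[w]| = 3780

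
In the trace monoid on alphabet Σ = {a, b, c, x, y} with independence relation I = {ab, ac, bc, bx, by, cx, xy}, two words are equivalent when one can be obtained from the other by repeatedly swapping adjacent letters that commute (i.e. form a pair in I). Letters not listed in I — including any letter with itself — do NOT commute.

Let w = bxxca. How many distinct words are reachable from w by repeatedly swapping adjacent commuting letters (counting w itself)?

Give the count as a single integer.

#0=b has no predecessor
#1=x has no predecessor
#2=x depends on [1:x]
#3=c has no predecessor
#4=a depends on [2:x]
sources: [0:b, 1:x, 3:c]
N(rest) = Σ N(rest − s) over sources s of rest; N(one piece) = 1:
  size 1 → [0]=1  [3]=1  [4]=1
  size 2 → [0,3]=2  [0,4]=2  [2,4]=1  [3,4]=2
  size 3 → [0,2,4]=3  [0,3,4]=6  [1,2,4]=1  [2,3,4]=3
  first=0(b) contributes 4
  first=1(x) contributes 12
  first=3(c) contributes 4
|[w]| = 20

20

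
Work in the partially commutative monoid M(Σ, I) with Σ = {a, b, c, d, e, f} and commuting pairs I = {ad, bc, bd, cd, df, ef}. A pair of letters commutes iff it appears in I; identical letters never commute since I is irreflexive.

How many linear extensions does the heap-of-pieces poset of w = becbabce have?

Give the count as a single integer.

#0=b has no predecessor
#1=e depends on [0:b]
#2=c depends on [1:e]
#3=b depends on [1:e]
#4=a depends on [2:c, 3:b]
#5=b depends on [4:a]
#6=c depends on [4:a]
#7=e depends on [5:b, 6:c]
sources: [0:b]
N(rest) = Σ N(rest − s) over sources s of rest; N(one piece) = 1:
  size 1 → [7]=1
  size 2 → [5,7]=1  [6,7]=1
  size 3 → [5,6,7]=2
  size 4 → [4,5,6,7]=2
  size 5 → [2,4,5,6,7]=2  [3,4,5,6,7]=2
  size 6 → [2,3,4,5,6,7]=4
  first=0(b) contributes 4

4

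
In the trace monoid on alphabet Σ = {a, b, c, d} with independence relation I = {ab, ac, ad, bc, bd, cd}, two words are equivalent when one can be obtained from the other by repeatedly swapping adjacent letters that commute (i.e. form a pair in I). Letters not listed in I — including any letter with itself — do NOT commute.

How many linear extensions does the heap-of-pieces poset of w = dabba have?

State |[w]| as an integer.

30

drop 0:d onto floor
drop 1:a onto floor
drop 2:b onto floor
drop 3:b onto {2:b}
drop 4:a onto {1:a}
ground layer = {0:d, 1:a, 2:b}
drop-orders for the pieces not yet dropped (sum over which currently-grounded one goes next):
  1 to go: {0} 1  {3} 1  {4} 1
  2 to go: {0,3} 2  {0,4} 2  {1,4} 1  {2,3} 1  {3,4} 2
  3 to go: {0,1,4} 3  {0,2,3} 3  {0,3,4} 6  {1,3,4} 3  {2,3,4} 3
  if 0:d drops first: 6 orders
  if 1:a drops first: 12 orders
  if 2:b drops first: 12 orders
heap linearizations: 30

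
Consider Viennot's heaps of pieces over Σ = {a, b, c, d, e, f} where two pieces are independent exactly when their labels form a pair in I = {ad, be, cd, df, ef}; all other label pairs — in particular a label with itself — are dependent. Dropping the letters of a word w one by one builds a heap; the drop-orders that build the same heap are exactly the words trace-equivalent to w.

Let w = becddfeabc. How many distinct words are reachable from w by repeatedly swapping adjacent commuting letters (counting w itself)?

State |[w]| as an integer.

18

drop 0:b onto floor
drop 1:e onto floor
drop 2:c onto {0:b, 1:e}
drop 3:d onto {0:b, 1:e}
drop 4:d onto {3:d}
drop 5:f onto {2:c}
drop 6:e onto {2:c, 4:d}
drop 7:a onto {5:f, 6:e}
drop 8:b onto {7:a}
drop 9:c onto {8:b}
ground layer = {0:b, 1:e}
drop-orders for the pieces not yet dropped (sum over which currently-grounded one goes next):
  1 to go: {9} 1
  2 to go: {8,9} 1
  3 to go: {7,8,9} 1
  4 to go: {5,7,8,9} 1  {6,7,8,9} 1
  5 to go: {4,6,7,8,9} 1  {5,6,7,8,9} 2
  6 to go: {2,5,6,7,8,9} 2  {3,4,6,7,8,9} 1  {4,5,6,7,8,9} 3
  7 to go: {2,4,5,6,7,8,9} 5  {3,4,5,6,7,8,9} 4
  8 to go: {2,3,4,5,6,7,8,9} 9
  if 0:b drops first: 9 orders
  if 1:e drops first: 9 orders
heap linearizations: 18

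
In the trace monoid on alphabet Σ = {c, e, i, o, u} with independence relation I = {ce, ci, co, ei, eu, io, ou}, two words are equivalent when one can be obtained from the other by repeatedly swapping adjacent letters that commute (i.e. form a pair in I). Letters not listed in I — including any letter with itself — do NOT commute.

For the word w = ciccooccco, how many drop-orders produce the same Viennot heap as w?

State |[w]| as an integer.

#0=c has no predecessor
#1=i has no predecessor
#2=c depends on [0:c]
#3=c depends on [2:c]
#4=o has no predecessor
#5=o depends on [4:o]
#6=c depends on [3:c]
#7=c depends on [6:c]
#8=c depends on [7:c]
#9=o depends on [5:o]
sources: [0:c, 1:i, 4:o]
N(rest) = Σ N(rest − s) over sources s of rest; N(one piece) = 1:
  size 1 → [1]=1  [8]=1  [9]=1
  size 2 → [1,8]=2  [1,9]=2  [5,9]=1  [7,8]=1  [8,9]=2
  size 3 → [1,5,9]=3  [1,7,8]=3  [1,8,9]=6  [4,5,9]=1  [5,8,9]=3  [6,7,8]=1  [7,8,9]=3
  size 4 → [1,4,5,9]=4  [1,5,8,9]=12  [1,6,7,8]=4  [1,7,8,9]=12  [3,6,7,8]=1  [4,5,8,9]=4  [5,7,8,9]=6  [6,7,8,9]=4
  size 5 → [1,3,6,7,8]=5  [1,4,5,8,9]=20  [1,5,7,8,9]=30  [1,6,7,8,9]=20  [2,3,6,7,8]=1  [3,6,7,8,9]=5  [4,5,7,8,9]=10  [5,6,7,8,9]=10
  size 6 → [0,2,3,6,7,8]=1  [1,2,3,6,7,8]=6  [1,3,6,7,8,9]=30  [1,4,5,7,8,9]=60  [1,5,6,7,8,9]=60  [2,3,6,7,8,9]=6  [3,5,6,7,8,9]=15  [4,5,6,7,8,9]=20
  size 7 → [0,1,2,3,6,7,8]=7  [0,2,3,6,7,8,9]=7  [1,2,3,6,7,8,9]=42  [1,3,5,6,7,8,9]=105  [1,4,5,6,7,8,9]=140  [2,3,5,6,7,8,9]=21  [3,4,5,6,7,8,9]=35
  size 8 → [0,1,2,3,6,7,8,9]=56  [0,2,3,5,6,7,8,9]=28  [1,2,3,5,6,7,8,9]=168  [1,3,4,5,6,7,8,9]=280  [2,3,4,5,6,7,8,9]=56
  first=0(c) contributes 504
  first=1(i) contributes 84
  first=4(o) contributes 252
|[w]| = 840

840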